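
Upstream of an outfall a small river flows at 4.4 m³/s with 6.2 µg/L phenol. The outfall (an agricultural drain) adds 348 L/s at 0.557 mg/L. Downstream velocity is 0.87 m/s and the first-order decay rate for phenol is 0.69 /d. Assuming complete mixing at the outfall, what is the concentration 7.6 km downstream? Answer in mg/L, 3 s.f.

348 L/s = 0.348 m³/s.
6.2 µg/L = 0.0062 mg/L.
After complete mixing, C₀ = (0.348·0.557 + 4.4·0.0062) / 4.748 = 0.04657 mg/L.
Travel time t = 7600 m / 0.87 m/s = 8736 s = 0.1011 d.
C = 0.04657·exp(−0.69·0.1011) = 0.04657·0.9326 = 0.04343 mg/L.

0.0434 mg/L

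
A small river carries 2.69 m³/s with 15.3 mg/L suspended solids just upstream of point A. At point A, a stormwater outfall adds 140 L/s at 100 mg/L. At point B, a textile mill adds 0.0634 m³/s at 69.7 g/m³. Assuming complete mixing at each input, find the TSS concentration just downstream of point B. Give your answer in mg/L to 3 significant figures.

140 L/s = 0.14 m³/s.
After input A: C = (2.69·15.3 + 0.14·100) / 2.83 = 19.49 mg/L.
After input B: C = (2.83·19.49 + 0.0634·69.7) / 2.893 = 20.59 mg/L.

20.6 mg/L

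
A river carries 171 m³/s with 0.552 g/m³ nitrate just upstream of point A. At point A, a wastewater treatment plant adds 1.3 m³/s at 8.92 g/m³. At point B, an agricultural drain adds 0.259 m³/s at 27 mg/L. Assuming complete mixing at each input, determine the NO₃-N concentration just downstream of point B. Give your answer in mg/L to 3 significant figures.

After input A: C = (171·0.552 + 1.3·8.92) / 172.3 = 0.6151 mg/L.
After input B: C = (172.3·0.6151 + 0.259·27) / 172.6 = 0.6547 mg/L.

0.655 mg/L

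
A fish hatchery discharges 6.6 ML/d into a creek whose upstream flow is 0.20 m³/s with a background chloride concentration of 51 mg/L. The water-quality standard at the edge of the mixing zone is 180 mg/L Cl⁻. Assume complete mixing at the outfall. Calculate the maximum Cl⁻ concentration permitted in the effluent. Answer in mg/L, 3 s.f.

518 mg/L

6.6 ML/d = 0.07639 m³/s.
Mass balance: 180·0.2764 = 0.07639·Cₑ + 0.2·51.
Cₑ = (49.75 − 10.2) / 0.07639 = 517.7 mg/L.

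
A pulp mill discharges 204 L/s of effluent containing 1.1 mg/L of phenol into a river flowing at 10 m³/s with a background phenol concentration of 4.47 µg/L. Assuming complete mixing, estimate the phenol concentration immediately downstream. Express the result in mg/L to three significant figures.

0.0264 mg/L

204 L/s = 0.204 m³/s.
4.47 µg/L = 0.00447 mg/L.
Flow-weighted mixing gives C = (0.204·1.1 + 10·0.00447) / (0.204 + 10) = 0.2691/10.2 = 0.02637 mg/L.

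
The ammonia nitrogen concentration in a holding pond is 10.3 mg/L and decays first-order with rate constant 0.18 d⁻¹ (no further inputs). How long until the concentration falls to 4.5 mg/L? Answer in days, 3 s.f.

t = ln(C₀/C)/k = ln(10.3/4.5)/0.18 = 0.8281/0.18 = 4.6 d.

4.60 d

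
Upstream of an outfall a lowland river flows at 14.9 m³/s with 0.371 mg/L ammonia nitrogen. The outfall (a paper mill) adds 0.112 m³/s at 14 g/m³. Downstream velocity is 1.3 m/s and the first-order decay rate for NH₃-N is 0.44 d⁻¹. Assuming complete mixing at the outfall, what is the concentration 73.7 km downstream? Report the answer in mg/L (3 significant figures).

0.354 mg/L

After complete mixing, C₀ = (0.112·14 + 14.9·0.371) / 15.01 = 0.4727 mg/L.
Travel time t = 7.37e+04 m / 1.3 m/s = 5.669e+04 s = 0.6562 d.
C = 0.4727·exp(−0.44·0.6562) = 0.4727·0.7492 = 0.3541 mg/L.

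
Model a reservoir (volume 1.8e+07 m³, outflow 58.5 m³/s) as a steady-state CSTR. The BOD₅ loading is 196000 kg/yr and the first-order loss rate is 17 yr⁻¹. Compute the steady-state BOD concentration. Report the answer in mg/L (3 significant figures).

0.0911 mg/L

Outflow Q = 58.5 m³/s × 3.156e+07 s/yr = 1.846e+09 m³/yr.
Steady-state CSTR mass balance: W = Q·C + k·V·C, so C = W/(Q + kV).
Q + kV = 1.846e+09 + 17·1.8e+07 = 2.152e+09 m³/yr.
C = 196000/2.152e+09 = 9.107e-05 kg/m³ = 0.09107 mg/L.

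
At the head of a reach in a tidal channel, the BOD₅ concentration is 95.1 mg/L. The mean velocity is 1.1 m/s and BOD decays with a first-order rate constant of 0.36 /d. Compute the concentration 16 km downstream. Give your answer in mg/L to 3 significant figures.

Travel time t = 16 km / 1.1 m/s = 1.6e+04/1.1 = 1.455e+04 s = 0.1684 d.
First-order decay: C = 95.1·exp(−0.36·0.1684) = 95.1·0.9412 = 89.51 mg/L.

89.5 mg/L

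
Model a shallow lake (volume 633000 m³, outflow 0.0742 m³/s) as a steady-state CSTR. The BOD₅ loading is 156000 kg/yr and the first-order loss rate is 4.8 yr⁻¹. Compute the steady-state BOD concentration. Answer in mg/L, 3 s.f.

29.0 mg/L

Outflow Q = 0.0742 m³/s × 3.156e+07 s/yr = 2.342e+06 m³/yr.
Steady-state CSTR mass balance: W = Q·C + k·V·C, so C = W/(Q + kV).
Q + kV = 2.342e+06 + 4.8·633000 = 5.38e+06 m³/yr.
C = 156000/5.38e+06 = 0.029 kg/m³ = 29 mg/L.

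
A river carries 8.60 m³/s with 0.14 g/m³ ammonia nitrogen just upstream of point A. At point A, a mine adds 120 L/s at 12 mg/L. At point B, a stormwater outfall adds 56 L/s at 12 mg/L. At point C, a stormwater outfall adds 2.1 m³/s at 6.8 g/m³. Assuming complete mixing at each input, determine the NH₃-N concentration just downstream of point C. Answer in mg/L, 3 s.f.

120 L/s = 0.12 m³/s.
After input A: C = (8.6·0.14 + 0.12·12) / 8.72 = 0.3032 mg/L.
56 L/s = 0.056 m³/s.
After input B: C = (8.72·0.3032 + 0.056·12) / 8.776 = 0.3778 mg/L.
After input C: C = (8.776·0.3778 + 2.1·6.8) / 10.88 = 1.618 mg/L.

1.62 mg/L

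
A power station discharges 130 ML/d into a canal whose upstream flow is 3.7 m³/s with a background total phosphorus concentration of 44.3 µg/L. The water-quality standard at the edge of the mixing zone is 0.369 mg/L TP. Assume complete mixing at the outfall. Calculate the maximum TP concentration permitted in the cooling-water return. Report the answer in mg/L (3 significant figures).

1.17 mg/L

130 ML/d = 1.505 m³/s.
44.3 µg/L = 0.0443 mg/L.
Mass balance: 0.369·5.205 = 1.505·Cₑ + 3.7·0.0443.
Cₑ = (1.921 − 0.1639) / 1.505 = 1.167 mg/L.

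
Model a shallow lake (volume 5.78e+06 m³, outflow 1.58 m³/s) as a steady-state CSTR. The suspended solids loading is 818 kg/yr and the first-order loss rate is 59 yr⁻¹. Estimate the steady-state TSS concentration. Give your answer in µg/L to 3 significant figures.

Outflow Q = 1.58 m³/s × 3.156e+07 s/yr = 4.986e+07 m³/yr.
Steady-state CSTR mass balance: W = Q·C + k·V·C, so C = W/(Q + kV).
Q + kV = 4.986e+07 + 59·5.78e+06 = 3.909e+08 m³/yr.
C = 818/3.909e+08 = 2.093e-06 kg/m³ = 0.002093 mg/L = 2.093 µg/L.

2.09 µg/L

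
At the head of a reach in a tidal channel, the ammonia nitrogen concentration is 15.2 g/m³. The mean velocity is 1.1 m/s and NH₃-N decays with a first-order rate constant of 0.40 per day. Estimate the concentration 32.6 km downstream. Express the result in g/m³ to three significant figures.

Travel time t = 32.6 km / 1.1 m/s = 3.26e+04/1.1 = 2.964e+04 s = 0.343 d.
First-order decay: C = 15.2·exp(−0.40·0.343) = 15.2·0.8718 = 13.25 g/m³.

13.3 g/m³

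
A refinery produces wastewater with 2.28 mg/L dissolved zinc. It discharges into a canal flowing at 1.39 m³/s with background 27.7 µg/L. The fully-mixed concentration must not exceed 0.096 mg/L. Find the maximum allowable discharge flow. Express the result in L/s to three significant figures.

27.7 µg/L = 0.0277 mg/L.
Mass balance at complete mixing: C_std·(Q_w + Q_r) = Q_w·C_e + Q_r·C_b.
Rearranging, Q_w = Q_r·(C_std − C_b)/(C_e − C_std) = 1.39·(0.096 − 0.0277) / (2.28 − 0.096) = 0.04347 m³/s.
= 43.47 L/s.

43.5 L/s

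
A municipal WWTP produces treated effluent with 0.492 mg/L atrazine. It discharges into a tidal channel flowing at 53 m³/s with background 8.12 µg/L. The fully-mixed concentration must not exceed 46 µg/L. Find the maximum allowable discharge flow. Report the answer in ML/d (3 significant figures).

389 ML/d

8.12 µg/L = 0.00812 mg/L.
46 µg/L = 0.046 mg/L.
Mass balance at complete mixing: C_std·(Q_w + Q_r) = Q_w·C_e + Q_r·C_b.
Rearranging, Q_w = Q_r·(C_std − C_b)/(C_e − C_std) = 53·(0.046 − 0.00812) / (0.492 − 0.046) = 4.501 m³/s.
= 388.9 ML/d.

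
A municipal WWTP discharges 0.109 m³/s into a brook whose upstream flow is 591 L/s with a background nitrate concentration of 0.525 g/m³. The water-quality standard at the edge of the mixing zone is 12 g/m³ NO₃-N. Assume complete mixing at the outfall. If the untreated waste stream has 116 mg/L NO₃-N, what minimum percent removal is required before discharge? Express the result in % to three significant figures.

36.0 %

591 L/s = 0.591 m³/s.
Mass balance: 12·0.7 = 0.109·Cₑ + 0.591·0.525.
Cₑ = (8.4 − 0.3103) / 0.109 = 74.22 mg/L.
Required removal = 1 − 74.22/116 = 36.02 %.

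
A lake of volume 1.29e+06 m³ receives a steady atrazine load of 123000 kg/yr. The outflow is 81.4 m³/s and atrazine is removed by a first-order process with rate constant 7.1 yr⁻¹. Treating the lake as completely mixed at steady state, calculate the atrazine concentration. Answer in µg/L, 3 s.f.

Outflow Q = 81.4 m³/s × 3.156e+07 s/yr = 2.569e+09 m³/yr.
Steady-state CSTR mass balance: W = Q·C + k·V·C, so C = W/(Q + kV).
Q + kV = 2.569e+09 + 7.1·1.29e+06 = 2.578e+09 m³/yr.
C = 123000/2.578e+09 = 4.771e-05 kg/m³ = 0.04771 mg/L = 47.71 µg/L.

47.7 µg/L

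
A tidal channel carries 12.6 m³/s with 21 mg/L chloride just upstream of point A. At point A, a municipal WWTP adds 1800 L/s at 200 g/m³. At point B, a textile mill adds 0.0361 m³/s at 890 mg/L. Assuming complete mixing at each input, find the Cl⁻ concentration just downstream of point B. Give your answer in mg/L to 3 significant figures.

1800 L/s = 1.8 m³/s.
After input A: C = (12.6·21 + 1.8·200) / 14.4 = 43.37 mg/L.
After input B: C = (14.4·43.37 + 0.0361·890) / 14.44 = 45.49 mg/L.

45.5 mg/L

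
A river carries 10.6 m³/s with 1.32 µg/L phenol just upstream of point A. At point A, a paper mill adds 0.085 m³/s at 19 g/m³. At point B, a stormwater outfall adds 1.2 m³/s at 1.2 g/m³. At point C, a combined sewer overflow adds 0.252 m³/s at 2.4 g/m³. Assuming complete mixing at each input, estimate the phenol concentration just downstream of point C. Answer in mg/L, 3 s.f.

1.32 µg/L = 0.00132 mg/L.
After input A: C = (10.6·0.00132 + 0.085·19) / 10.69 = 0.1525 mg/L.
After input B: C = (10.69·0.1525 + 1.2·1.2) / 11.88 = 0.2582 mg/L.
After input C: C = (11.88·0.2582 + 0.252·2.4) / 12.14 = 0.3027 mg/L.

0.303 mg/L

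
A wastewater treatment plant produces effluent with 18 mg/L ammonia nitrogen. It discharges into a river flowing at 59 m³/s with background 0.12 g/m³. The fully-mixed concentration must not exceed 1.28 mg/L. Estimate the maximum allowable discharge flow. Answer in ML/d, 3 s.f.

354 ML/d

Mass balance at complete mixing: C_std·(Q_w + Q_r) = Q_w·C_e + Q_r·C_b.
Rearranging, Q_w = Q_r·(C_std − C_b)/(C_e − C_std) = 59·(1.28 − 0.12) / (18 − 1.28) = 4.093 m³/s.
= 353.7 ML/d.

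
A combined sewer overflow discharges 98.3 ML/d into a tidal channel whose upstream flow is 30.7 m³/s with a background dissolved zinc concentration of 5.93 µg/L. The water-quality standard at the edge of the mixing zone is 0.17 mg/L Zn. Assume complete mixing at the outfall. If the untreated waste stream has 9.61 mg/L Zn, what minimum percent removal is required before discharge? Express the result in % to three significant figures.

52.2 %

98.3 ML/d = 1.138 m³/s.
5.93 µg/L = 0.00593 mg/L.
Mass balance: 0.17·31.84 = 1.138·Cₑ + 30.7·0.00593.
Cₑ = (5.412 − 0.1821) / 1.138 = 4.597 mg/L.
Required removal = 1 − 4.597/9.61 = 52.16 %.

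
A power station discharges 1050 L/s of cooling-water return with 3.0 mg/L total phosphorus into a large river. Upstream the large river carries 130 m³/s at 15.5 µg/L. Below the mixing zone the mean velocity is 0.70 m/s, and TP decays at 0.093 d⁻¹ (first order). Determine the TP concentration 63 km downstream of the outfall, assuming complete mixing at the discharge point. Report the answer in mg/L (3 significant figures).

1050 L/s = 1.05 m³/s.
15.5 µg/L = 0.0155 mg/L.
After complete mixing, C₀ = (1.05·3 + 130·0.0155) / 131.1 = 0.03941 mg/L.
Travel time t = 6.3e+04 m / 0.70 m/s = 9e+04 s = 1.042 d.
C = 0.03941·exp(−0.093·1.042) = 0.03941·0.9077 = 0.03577 mg/L.

0.0358 mg/L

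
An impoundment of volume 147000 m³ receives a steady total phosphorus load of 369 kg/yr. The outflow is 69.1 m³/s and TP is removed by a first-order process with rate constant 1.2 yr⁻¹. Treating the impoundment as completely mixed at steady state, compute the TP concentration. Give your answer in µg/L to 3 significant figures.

0.169 µg/L

Outflow Q = 69.1 m³/s × 3.156e+07 s/yr = 2.181e+09 m³/yr.
Steady-state CSTR mass balance: W = Q·C + k·V·C, so C = W/(Q + kV).
Q + kV = 2.181e+09 + 1.2·147000 = 2.181e+09 m³/yr.
C = 369/2.181e+09 = 1.692e-07 kg/m³ = 0.0001692 mg/L = 0.1692 µg/L.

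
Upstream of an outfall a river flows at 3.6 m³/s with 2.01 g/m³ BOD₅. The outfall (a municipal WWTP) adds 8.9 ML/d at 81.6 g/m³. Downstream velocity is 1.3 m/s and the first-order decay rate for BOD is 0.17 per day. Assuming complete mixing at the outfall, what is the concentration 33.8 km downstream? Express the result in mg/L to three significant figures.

4.01 mg/L

8.9 ML/d = 0.103 m³/s.
After complete mixing, C₀ = (0.103·81.6 + 3.6·2.01) / 3.703 = 4.224 mg/L.
Travel time t = 3.38e+04 m / 1.3 m/s = 2.6e+04 s = 0.3009 d.
C = 4.224·exp(−0.17·0.3009) = 4.224·0.9501 = 4.013 mg/L.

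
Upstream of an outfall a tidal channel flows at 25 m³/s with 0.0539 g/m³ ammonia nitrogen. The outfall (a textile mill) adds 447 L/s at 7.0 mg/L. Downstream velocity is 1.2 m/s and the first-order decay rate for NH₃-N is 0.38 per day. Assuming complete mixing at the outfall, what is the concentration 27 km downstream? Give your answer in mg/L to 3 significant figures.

447 L/s = 0.447 m³/s.
After complete mixing, C₀ = (0.447·7 + 25·0.0539) / 25.45 = 0.1759 mg/L.
Travel time t = 2.7e+04 m / 1.2 m/s = 2.25e+04 s = 0.2604 d.
C = 0.1759·exp(−0.38·0.2604) = 0.1759·0.9058 = 0.1593 mg/L.

0.159 mg/L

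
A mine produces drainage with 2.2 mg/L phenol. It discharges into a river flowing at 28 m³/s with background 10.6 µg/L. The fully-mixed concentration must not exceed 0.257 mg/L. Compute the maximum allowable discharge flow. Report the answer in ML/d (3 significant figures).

307 ML/d

10.6 µg/L = 0.0106 mg/L.
Mass balance at complete mixing: C_std·(Q_w + Q_r) = Q_w·C_e + Q_r·C_b.
Rearranging, Q_w = Q_r·(C_std − C_b)/(C_e − C_std) = 28·(0.257 − 0.0106) / (2.2 − 0.257) = 3.551 m³/s.
= 306.8 ML/d.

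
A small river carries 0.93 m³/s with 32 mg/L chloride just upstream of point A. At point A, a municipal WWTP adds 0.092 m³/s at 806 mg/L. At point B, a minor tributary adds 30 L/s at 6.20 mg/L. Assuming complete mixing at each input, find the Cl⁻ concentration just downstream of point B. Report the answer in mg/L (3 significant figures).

99.0 mg/L

After input A: C = (0.93·32 + 0.092·806) / 1.022 = 101.7 mg/L.
30 L/s = 0.03 m³/s.
After input B: C = (1.022·101.7 + 0.03·6.2) / 1.052 = 98.95 mg/L.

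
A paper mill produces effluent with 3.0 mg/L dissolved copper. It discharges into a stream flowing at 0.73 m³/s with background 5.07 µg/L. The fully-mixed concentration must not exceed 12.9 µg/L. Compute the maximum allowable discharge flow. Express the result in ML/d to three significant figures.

5.07 µg/L = 0.00507 mg/L.
12.9 µg/L = 0.0129 mg/L.
Mass balance at complete mixing: C_std·(Q_w + Q_r) = Q_w·C_e + Q_r·C_b.
Rearranging, Q_w = Q_r·(C_std − C_b)/(C_e − C_std) = 0.73·(0.0129 − 0.00507) / (3 − 0.0129) = 0.001914 m³/s.
= 0.1653 ML/d.

0.165 ML/d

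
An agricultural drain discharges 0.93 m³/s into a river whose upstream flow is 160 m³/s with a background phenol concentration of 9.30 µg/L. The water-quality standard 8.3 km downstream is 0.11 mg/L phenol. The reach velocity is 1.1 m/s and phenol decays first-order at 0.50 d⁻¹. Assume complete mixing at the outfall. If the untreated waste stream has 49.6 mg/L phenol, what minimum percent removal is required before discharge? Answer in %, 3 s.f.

9.30 µg/L = 0.0093 mg/L.
Travel time to the compliance point: t = 8300/1.1 = 7545 s = 0.08733 d; decay factor exp(−0.50·0.08733) = 0.9573.
So the concentration just after mixing may be at most 0.11/0.9573 = 0.1149 mg/L.
Mass balance: 0.1149·160.9 = 0.93·Cₑ + 160·0.0093.
Cₑ = (18.49 − 1.488) / 0.93 = 18.28 mg/L.
Required removal = 1 − 18.28/49.6 = 63.14 %.

63.1 %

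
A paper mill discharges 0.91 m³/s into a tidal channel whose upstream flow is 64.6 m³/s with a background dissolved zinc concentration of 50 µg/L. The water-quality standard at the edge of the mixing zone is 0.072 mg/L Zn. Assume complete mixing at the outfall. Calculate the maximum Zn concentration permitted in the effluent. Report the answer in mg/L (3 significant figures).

50 µg/L = 0.05 mg/L.
Mass balance: 0.072·65.51 = 0.91·Cₑ + 64.6·0.05.
Cₑ = (4.717 − 3.23) / 0.91 = 1.634 mg/L.

1.63 mg/L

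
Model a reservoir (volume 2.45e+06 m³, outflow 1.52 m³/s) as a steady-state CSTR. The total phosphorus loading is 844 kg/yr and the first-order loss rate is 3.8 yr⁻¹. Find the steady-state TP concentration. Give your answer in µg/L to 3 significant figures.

Outflow Q = 1.52 m³/s × 3.156e+07 s/yr = 4.797e+07 m³/yr.
Steady-state CSTR mass balance: W = Q·C + k·V·C, so C = W/(Q + kV).
Q + kV = 4.797e+07 + 3.8·2.45e+06 = 5.728e+07 m³/yr.
C = 844/5.728e+07 = 1.474e-05 kg/m³ = 0.01474 mg/L = 14.74 µg/L.

14.7 µg/L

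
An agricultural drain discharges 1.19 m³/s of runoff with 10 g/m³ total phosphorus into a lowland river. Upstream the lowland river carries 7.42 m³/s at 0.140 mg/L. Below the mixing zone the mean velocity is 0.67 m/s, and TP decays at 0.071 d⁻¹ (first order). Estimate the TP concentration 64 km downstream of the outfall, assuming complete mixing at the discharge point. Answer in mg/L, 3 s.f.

After complete mixing, C₀ = (1.19·10 + 7.42·0.14) / 8.61 = 1.503 mg/L.
Travel time t = 6.4e+04 m / 0.67 m/s = 9.552e+04 s = 1.106 d.
C = 1.503·exp(−0.071·1.106) = 1.503·0.9245 = 1.389 mg/L.

1.39 mg/L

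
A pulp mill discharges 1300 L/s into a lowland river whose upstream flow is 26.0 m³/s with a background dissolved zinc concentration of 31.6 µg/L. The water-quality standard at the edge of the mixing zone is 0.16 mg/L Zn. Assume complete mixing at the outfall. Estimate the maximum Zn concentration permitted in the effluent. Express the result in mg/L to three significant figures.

2.73 mg/L

1300 L/s = 1.3 m³/s.
31.6 µg/L = 0.0316 mg/L.
Mass balance: 0.16·27.3 = 1.3·Cₑ + 26·0.0316.
Cₑ = (4.368 − 0.8216) / 1.3 = 2.728 mg/L.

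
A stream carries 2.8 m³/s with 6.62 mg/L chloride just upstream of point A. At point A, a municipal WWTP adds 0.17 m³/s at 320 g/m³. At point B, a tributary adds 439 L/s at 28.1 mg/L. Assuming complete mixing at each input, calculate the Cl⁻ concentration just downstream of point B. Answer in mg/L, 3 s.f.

25.0 mg/L

After input A: C = (2.8·6.62 + 0.17·320) / 2.97 = 24.56 mg/L.
439 L/s = 0.439 m³/s.
After input B: C = (2.97·24.56 + 0.439·28.1) / 3.409 = 25.01 mg/L.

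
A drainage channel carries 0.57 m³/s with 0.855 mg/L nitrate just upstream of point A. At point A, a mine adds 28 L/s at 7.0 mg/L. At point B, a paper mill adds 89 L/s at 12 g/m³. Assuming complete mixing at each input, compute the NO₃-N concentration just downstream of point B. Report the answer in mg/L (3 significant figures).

2.55 mg/L

28 L/s = 0.028 m³/s.
After input A: C = (0.57·0.855 + 0.028·7) / 0.598 = 1.143 mg/L.
89 L/s = 0.089 m³/s.
After input B: C = (0.598·1.143 + 0.089·12) / 0.687 = 2.549 mg/L.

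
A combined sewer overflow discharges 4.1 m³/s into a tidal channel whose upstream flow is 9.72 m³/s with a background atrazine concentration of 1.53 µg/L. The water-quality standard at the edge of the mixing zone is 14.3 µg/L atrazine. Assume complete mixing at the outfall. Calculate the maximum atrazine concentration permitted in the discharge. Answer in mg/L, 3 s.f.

1.53 µg/L = 0.00153 mg/L.
14.3 µg/L = 0.0143 mg/L.
Mass balance: 0.0143·13.82 = 4.1·Cₑ + 9.72·0.00153.
Cₑ = (0.1976 − 0.01487) / 4.1 = 0.04457 mg/L.

0.0446 mg/L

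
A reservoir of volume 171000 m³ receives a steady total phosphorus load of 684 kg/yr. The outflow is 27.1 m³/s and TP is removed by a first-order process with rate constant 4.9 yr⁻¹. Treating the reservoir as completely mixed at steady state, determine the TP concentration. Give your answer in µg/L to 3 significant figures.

0.799 µg/L

Outflow Q = 27.1 m³/s × 3.156e+07 s/yr = 8.552e+08 m³/yr.
Steady-state CSTR mass balance: W = Q·C + k·V·C, so C = W/(Q + kV).
Q + kV = 8.552e+08 + 4.9·171000 = 8.56e+08 m³/yr.
C = 684/8.56e+08 = 7.99e-07 kg/m³ = 0.000799 mg/L = 0.799 µg/L.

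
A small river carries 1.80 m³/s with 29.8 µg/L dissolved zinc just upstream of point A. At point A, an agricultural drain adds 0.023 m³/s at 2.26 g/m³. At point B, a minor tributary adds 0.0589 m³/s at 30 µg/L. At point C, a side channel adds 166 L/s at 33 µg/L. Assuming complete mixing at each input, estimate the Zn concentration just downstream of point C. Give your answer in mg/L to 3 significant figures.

29.8 µg/L = 0.0298 mg/L.
After input A: C = (1.8·0.0298 + 0.023·2.26) / 1.823 = 0.05794 mg/L.
30 µg/L = 0.03 mg/L.
After input B: C = (1.823·0.05794 + 0.0589·0.03) / 1.882 = 0.05706 mg/L.
166 L/s = 0.166 m³/s.
33 µg/L = 0.033 mg/L.
After input C: C = (1.882·0.05706 + 0.166·0.033) / 2.048 = 0.05511 mg/L.

0.0551 mg/L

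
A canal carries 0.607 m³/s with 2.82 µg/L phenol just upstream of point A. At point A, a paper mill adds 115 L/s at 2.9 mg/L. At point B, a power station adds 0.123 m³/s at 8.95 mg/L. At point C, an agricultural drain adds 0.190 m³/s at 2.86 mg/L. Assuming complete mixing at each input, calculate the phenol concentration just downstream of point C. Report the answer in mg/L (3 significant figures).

2.82 µg/L = 0.00282 mg/L.
115 L/s = 0.115 m³/s.
After input A: C = (0.607·0.00282 + 0.115·2.9) / 0.722 = 0.4643 mg/L.
After input B: C = (0.722·0.4643 + 0.123·8.95) / 0.845 = 1.699 mg/L.
After input C: C = (0.845·1.699 + 0.19·2.86) / 1.035 = 1.913 mg/L.

1.91 mg/L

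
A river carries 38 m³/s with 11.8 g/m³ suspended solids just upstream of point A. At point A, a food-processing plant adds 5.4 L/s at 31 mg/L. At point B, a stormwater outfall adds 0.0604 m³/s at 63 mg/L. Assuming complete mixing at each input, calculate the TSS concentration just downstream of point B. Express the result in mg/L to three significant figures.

11.9 mg/L

5.4 L/s = 0.0054 m³/s.
After input A: C = (38·11.8 + 0.0054·31) / 38.01 = 11.8 mg/L.
After input B: C = (38.01·11.8 + 0.0604·63) / 38.07 = 11.88 mg/L.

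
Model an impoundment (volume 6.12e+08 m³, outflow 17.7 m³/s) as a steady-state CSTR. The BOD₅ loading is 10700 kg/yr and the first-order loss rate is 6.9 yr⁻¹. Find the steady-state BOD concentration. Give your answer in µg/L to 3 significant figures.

2.24 µg/L

Outflow Q = 17.7 m³/s × 3.156e+07 s/yr = 5.586e+08 m³/yr.
Steady-state CSTR mass balance: W = Q·C + k·V·C, so C = W/(Q + kV).
Q + kV = 5.586e+08 + 6.9·6.12e+08 = 4.781e+09 m³/yr.
C = 10700/4.781e+09 = 2.238e-06 kg/m³ = 0.002238 mg/L = 2.238 µg/L.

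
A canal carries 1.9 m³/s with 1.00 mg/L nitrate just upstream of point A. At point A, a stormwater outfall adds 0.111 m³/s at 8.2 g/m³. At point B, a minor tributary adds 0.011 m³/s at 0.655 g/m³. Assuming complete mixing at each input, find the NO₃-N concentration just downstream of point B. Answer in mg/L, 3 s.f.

After input A: C = (1.9·1 + 0.111·8.2) / 2.011 = 1.397 mg/L.
After input B: C = (2.011·1.397 + 0.011·0.655) / 2.022 = 1.393 mg/L.

1.39 mg/L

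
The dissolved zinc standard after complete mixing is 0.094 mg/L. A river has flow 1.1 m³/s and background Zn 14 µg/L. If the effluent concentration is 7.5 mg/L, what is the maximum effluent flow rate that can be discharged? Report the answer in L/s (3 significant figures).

11.9 L/s

14 µg/L = 0.014 mg/L.
Mass balance at complete mixing: C_std·(Q_w + Q_r) = Q_w·C_e + Q_r·C_b.
Rearranging, Q_w = Q_r·(C_std − C_b)/(C_e − C_std) = 1.1·(0.094 − 0.014) / (7.5 − 0.094) = 0.01188 m³/s.
= 11.88 L/s.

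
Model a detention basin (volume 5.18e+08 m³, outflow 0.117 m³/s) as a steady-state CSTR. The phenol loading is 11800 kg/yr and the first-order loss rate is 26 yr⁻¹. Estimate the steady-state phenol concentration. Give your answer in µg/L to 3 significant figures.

Outflow Q = 0.117 m³/s × 3.156e+07 s/yr = 3.692e+06 m³/yr.
Steady-state CSTR mass balance: W = Q·C + k·V·C, so C = W/(Q + kV).
Q + kV = 3.692e+06 + 26·5.18e+08 = 1.347e+10 m³/yr.
C = 11800/1.347e+10 = 8.759e-07 kg/m³ = 0.0008759 mg/L = 0.8759 µg/L.

0.876 µg/L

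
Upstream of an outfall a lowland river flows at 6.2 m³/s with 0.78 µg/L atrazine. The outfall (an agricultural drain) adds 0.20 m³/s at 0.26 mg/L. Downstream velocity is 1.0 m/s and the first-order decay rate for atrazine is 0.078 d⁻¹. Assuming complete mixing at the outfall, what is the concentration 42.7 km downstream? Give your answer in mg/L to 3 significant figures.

0.00854 mg/L

0.78 µg/L = 0.00078 mg/L.
After complete mixing, C₀ = (0.2·0.26 + 6.2·0.00078) / 6.4 = 0.008881 mg/L.
Travel time t = 4.27e+04 m / 1.0 m/s = 4.27e+04 s = 0.4942 d.
C = 0.008881·exp(−0.078·0.4942) = 0.008881·0.9622 = 0.008545 mg/L.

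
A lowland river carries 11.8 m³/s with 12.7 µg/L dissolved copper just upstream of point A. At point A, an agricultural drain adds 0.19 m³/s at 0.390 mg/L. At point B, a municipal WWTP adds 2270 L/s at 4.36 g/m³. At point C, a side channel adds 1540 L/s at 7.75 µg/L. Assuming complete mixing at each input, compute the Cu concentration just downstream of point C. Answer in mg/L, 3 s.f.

0.641 mg/L

12.7 µg/L = 0.0127 mg/L.
After input A: C = (11.8·0.0127 + 0.19·0.39) / 11.99 = 0.01868 mg/L.
2270 L/s = 2.27 m³/s.
After input B: C = (11.99·0.01868 + 2.27·4.36) / 14.26 = 0.7098 mg/L.
1540 L/s = 1.54 m³/s.
7.75 µg/L = 0.00775 mg/L.
After input C: C = (14.26·0.7098 + 1.54·0.00775) / 15.8 = 0.6413 mg/L.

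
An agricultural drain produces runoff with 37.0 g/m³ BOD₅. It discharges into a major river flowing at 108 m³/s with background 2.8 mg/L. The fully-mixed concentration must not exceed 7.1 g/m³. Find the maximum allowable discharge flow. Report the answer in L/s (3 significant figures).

Mass balance at complete mixing: C_std·(Q_w + Q_r) = Q_w·C_e + Q_r·C_b.
Rearranging, Q_w = Q_r·(C_std − C_b)/(C_e − C_std) = 108·(7.1 − 2.8) / (37 − 7.1) = 15.53 m³/s.
= 1.553e+04 L/s.

15500 L/s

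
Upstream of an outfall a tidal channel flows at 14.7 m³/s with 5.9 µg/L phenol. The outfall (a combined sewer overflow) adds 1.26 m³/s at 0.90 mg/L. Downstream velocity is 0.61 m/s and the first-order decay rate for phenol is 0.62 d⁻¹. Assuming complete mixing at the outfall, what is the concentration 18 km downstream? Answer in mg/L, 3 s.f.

0.0619 mg/L

5.9 µg/L = 0.0059 mg/L.
After complete mixing, C₀ = (1.26·0.9 + 14.7·0.0059) / 15.96 = 0.07649 mg/L.
Travel time t = 1.8e+04 m / 0.61 m/s = 2.951e+04 s = 0.3415 d.
C = 0.07649·exp(−0.62·0.3415) = 0.07649·0.8092 = 0.06189 mg/L.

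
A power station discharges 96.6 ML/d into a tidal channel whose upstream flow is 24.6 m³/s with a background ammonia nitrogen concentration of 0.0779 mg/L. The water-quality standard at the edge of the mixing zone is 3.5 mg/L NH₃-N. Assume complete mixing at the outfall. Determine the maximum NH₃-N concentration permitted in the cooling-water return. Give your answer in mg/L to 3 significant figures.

78.8 mg/L

96.6 ML/d = 1.118 m³/s.
Mass balance: 3.5·25.72 = 1.118·Cₑ + 24.6·0.0779.
Cₑ = (90.01 − 1.916) / 1.118 = 78.79 mg/L.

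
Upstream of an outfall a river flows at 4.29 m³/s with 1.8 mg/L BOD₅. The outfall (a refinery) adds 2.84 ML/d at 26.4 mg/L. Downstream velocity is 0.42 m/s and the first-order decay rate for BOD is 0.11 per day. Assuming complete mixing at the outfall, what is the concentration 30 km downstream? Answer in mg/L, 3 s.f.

1.81 mg/L

2.84 ML/d = 0.03287 m³/s.
After complete mixing, C₀ = (0.03287·26.4 + 4.29·1.8) / 4.323 = 1.987 mg/L.
Travel time t = 3e+04 m / 0.42 m/s = 7.143e+04 s = 0.8267 d.
C = 1.987·exp(−0.11·0.8267) = 1.987·0.9131 = 1.814 mg/L.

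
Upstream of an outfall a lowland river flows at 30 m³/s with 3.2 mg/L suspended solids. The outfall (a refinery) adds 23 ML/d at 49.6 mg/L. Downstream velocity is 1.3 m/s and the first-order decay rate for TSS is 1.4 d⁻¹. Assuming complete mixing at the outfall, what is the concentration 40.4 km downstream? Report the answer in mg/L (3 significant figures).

23 ML/d = 0.2662 m³/s.
After complete mixing, C₀ = (0.2662·49.6 + 30·3.2) / 30.27 = 3.608 mg/L.
Travel time t = 4.04e+04 m / 1.3 m/s = 3.108e+04 s = 0.3597 d.
C = 3.608·exp(−1.4·0.3597) = 3.608·0.6044 = 2.181 mg/L.

2.18 mg/L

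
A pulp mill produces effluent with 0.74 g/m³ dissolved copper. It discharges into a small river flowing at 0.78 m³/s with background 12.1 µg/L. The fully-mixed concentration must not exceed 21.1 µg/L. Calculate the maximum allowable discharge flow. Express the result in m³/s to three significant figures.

0.00976 m³/s

12.1 µg/L = 0.0121 mg/L.
21.1 µg/L = 0.0211 mg/L.
Mass balance at complete mixing: C_std·(Q_w + Q_r) = Q_w·C_e + Q_r·C_b.
Rearranging, Q_w = Q_r·(C_std − C_b)/(C_e − C_std) = 0.78·(0.0211 − 0.0121) / (0.74 − 0.0211) = 0.009765 m³/s.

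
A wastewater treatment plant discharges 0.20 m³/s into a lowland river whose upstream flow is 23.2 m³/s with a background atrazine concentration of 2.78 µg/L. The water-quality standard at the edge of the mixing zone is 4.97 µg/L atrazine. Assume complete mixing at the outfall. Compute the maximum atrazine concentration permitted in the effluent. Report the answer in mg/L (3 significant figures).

0.259 mg/L

2.78 µg/L = 0.00278 mg/L.
4.97 µg/L = 0.00497 mg/L.
Mass balance: 0.00497·23.4 = 0.2·Cₑ + 23.2·0.00278.
Cₑ = (0.1163 − 0.0645) / 0.2 = 0.259 mg/L.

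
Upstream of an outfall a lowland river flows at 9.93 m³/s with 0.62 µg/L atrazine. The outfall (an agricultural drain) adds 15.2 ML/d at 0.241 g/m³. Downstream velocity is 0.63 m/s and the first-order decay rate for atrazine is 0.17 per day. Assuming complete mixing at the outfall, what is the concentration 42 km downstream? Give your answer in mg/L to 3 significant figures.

0.00421 mg/L

15.2 ML/d = 0.1759 m³/s.
0.62 µg/L = 0.00062 mg/L.
After complete mixing, C₀ = (0.1759·0.241 + 9.93·0.00062) / 10.11 = 0.004805 mg/L.
Travel time t = 4.2e+04 m / 0.63 m/s = 6.667e+04 s = 0.7716 d.
C = 0.004805·exp(−0.17·0.7716) = 0.004805·0.8771 = 0.004214 mg/L.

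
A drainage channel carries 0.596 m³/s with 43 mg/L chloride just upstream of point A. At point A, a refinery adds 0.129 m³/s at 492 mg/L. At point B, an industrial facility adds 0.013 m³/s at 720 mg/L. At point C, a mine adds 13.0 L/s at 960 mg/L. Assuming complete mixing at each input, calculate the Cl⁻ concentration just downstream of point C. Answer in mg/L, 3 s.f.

148 mg/L

After input A: C = (0.596·43 + 0.129·492) / 0.725 = 122.9 mg/L.
After input B: C = (0.725·122.9 + 0.013·720) / 0.738 = 133.4 mg/L.
13.0 L/s = 0.013 m³/s.
After input C: C = (0.738·133.4 + 0.013·960) / 0.751 = 147.7 mg/L.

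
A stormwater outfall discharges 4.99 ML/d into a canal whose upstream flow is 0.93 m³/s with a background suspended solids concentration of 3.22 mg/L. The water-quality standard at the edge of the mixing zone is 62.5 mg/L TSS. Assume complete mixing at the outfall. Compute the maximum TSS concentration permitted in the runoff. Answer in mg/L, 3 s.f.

4.99 ML/d = 0.05775 m³/s.
Mass balance: 62.5·0.9878 = 0.05775·Cₑ + 0.93·3.22.
Cₑ = (61.73 − 2.995) / 0.05775 = 1017 mg/L.

1020 mg/L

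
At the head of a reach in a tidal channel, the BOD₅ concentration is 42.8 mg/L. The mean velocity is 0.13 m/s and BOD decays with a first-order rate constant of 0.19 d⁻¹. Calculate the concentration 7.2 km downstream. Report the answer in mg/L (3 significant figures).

37.9 mg/L

Travel time t = 7.2 km / 0.13 m/s = 7200/0.13 = 5.538e+04 s = 0.641 d.
First-order decay: C = 42.8·exp(−0.19·0.641) = 42.8·0.8853 = 37.89 mg/L.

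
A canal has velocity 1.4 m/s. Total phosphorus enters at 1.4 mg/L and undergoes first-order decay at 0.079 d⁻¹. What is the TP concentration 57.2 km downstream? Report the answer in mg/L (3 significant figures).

1.35 mg/L

Travel time t = 57.2 km / 1.4 m/s = 5.72e+04/1.4 = 4.086e+04 s = 0.4729 d.
First-order decay: C = 1.4·exp(−0.079·0.4729) = 1.4·0.9633 = 1.349 mg/L.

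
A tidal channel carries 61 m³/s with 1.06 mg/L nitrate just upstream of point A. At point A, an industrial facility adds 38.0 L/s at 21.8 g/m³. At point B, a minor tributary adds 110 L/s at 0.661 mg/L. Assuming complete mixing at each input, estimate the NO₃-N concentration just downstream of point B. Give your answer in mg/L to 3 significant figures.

1.07 mg/L

38.0 L/s = 0.038 m³/s.
After input A: C = (61·1.06 + 0.038·21.8) / 61.04 = 1.073 mg/L.
110 L/s = 0.11 m³/s.
After input B: C = (61.04·1.073 + 0.11·0.661) / 61.15 = 1.072 mg/L.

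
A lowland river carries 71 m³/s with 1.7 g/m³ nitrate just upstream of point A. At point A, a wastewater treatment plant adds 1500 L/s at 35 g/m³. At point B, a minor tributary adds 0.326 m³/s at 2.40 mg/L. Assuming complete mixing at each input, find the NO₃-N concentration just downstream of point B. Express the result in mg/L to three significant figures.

2.39 mg/L

1500 L/s = 1.5 m³/s.
After input A: C = (71·1.7 + 1.5·35) / 72.5 = 2.389 mg/L.
After input B: C = (72.5·2.389 + 0.326·2.4) / 72.83 = 2.389 mg/L.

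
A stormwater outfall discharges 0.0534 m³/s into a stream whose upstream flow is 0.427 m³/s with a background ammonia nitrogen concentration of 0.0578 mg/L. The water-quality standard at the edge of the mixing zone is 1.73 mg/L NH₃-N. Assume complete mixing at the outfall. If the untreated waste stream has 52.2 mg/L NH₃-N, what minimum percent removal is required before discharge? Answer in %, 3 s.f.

71.1 %

Mass balance: 1.73·0.4804 = 0.0534·Cₑ + 0.427·0.0578.
Cₑ = (0.8311 − 0.02468) / 0.0534 = 15.1 mg/L.
Required removal = 1 − 15.1/52.2 = 71.07 %.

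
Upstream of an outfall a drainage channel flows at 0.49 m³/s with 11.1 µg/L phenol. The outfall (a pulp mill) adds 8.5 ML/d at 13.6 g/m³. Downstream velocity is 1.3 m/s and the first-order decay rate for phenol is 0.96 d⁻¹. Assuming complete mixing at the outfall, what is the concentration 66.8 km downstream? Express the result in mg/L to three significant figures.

8.5 ML/d = 0.09838 m³/s.
11.1 µg/L = 0.0111 mg/L.
After complete mixing, C₀ = (0.09838·13.6 + 0.49·0.0111) / 0.5884 = 2.283 mg/L.
Travel time t = 6.68e+04 m / 1.3 m/s = 5.138e+04 s = 0.5947 d.
C = 2.283·exp(−0.96·0.5947) = 2.283·0.565 = 1.29 mg/L.

1.29 mg/L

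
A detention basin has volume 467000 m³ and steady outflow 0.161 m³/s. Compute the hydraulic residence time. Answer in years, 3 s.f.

Q = 0.161 m³/s × 3.156e+07 s/yr = 5.081e+06 m³/yr.
Hydraulic residence time τ = V/Q = 467000/5.081e+06 = 0.09192 yr.

0.0919 yr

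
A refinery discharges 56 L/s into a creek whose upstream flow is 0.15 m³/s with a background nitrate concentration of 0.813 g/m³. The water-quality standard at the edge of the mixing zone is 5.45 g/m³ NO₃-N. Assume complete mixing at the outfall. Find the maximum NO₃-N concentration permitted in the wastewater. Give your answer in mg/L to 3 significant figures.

56 L/s = 0.056 m³/s.
Mass balance: 5.45·0.206 = 0.056·Cₑ + 0.15·0.813.
Cₑ = (1.123 − 0.1219) / 0.056 = 17.87 mg/L.

17.9 mg/L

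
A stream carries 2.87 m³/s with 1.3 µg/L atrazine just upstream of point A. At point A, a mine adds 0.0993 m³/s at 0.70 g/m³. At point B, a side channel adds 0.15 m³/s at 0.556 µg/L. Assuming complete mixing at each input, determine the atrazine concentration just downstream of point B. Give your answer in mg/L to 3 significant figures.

0.0235 mg/L

1.3 µg/L = 0.0013 mg/L.
After input A: C = (2.87·0.0013 + 0.0993·0.7) / 2.969 = 0.02467 mg/L.
0.556 µg/L = 0.000556 mg/L.
After input B: C = (2.969·0.02467 + 0.15·0.000556) / 3.119 = 0.02351 mg/L.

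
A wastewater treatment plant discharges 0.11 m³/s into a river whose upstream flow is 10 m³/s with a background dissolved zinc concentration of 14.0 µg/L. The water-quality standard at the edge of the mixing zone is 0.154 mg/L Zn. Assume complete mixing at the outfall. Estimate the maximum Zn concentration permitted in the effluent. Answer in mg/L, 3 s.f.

14.0 µg/L = 0.014 mg/L.
Mass balance: 0.154·10.11 = 0.11·Cₑ + 10·0.014.
Cₑ = (1.557 − 0.14) / 0.11 = 12.88 mg/L.

12.9 mg/L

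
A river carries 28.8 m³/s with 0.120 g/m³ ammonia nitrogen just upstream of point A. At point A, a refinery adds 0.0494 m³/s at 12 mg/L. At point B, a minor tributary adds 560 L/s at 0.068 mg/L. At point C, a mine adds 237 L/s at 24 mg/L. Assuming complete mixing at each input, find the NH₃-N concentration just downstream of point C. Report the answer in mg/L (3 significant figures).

0.330 mg/L

After input A: C = (28.8·0.12 + 0.0494·12) / 28.85 = 0.1403 mg/L.
560 L/s = 0.56 m³/s.
After input B: C = (28.85·0.1403 + 0.56·0.068) / 29.41 = 0.139 mg/L.
237 L/s = 0.237 m³/s.
After input C: C = (29.41·0.139 + 0.237·24) / 29.65 = 0.3297 mg/L.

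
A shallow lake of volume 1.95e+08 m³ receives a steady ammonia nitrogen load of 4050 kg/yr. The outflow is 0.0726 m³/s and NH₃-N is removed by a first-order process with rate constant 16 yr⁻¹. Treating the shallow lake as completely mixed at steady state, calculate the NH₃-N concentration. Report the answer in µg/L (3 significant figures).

Outflow Q = 0.0726 m³/s × 3.156e+07 s/yr = 2.291e+06 m³/yr.
Steady-state CSTR mass balance: W = Q·C + k·V·C, so C = W/(Q + kV).
Q + kV = 2.291e+06 + 16·1.95e+08 = 3.122e+09 m³/yr.
C = 4050/3.122e+09 = 1.297e-06 kg/m³ = 0.001297 mg/L = 1.297 µg/L.

1.30 µg/L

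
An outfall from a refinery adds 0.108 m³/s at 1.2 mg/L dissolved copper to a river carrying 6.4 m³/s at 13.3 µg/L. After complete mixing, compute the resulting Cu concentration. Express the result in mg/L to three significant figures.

13.3 µg/L = 0.0133 mg/L.
By mass balance at complete mixing, C = (0.108·1.2 + 6.4·0.0133) / (0.108 + 6.4) = 0.2147/6.508 = 0.03299 mg/L.

0.0330 mg/L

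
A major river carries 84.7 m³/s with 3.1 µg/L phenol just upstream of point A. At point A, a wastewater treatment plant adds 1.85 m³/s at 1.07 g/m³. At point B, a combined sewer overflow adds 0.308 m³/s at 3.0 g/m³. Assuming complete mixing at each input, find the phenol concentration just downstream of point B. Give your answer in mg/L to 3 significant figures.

0.0365 mg/L

3.1 µg/L = 0.0031 mg/L.
After input A: C = (84.7·0.0031 + 1.85·1.07) / 86.55 = 0.0259 mg/L.
After input B: C = (86.55·0.0259 + 0.308·3) / 86.86 = 0.03645 mg/L.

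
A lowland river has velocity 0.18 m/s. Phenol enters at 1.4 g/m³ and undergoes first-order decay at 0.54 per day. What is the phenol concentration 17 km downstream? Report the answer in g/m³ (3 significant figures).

0.776 g/m³

Travel time t = 17 km / 0.18 m/s = 1.7e+04/0.18 = 9.444e+04 s = 1.093 d.
First-order decay: C = 1.4·exp(−0.54·1.093) = 1.4·0.5542 = 0.7758 g/m³.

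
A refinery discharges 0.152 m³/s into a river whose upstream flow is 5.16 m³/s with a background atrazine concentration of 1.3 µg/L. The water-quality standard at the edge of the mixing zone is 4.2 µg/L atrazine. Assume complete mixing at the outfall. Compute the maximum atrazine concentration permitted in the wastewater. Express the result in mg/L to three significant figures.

1.3 µg/L = 0.0013 mg/L.
4.2 µg/L = 0.0042 mg/L.
Mass balance: 0.0042·5.312 = 0.152·Cₑ + 5.16·0.0013.
Cₑ = (0.02231 − 0.006708) / 0.152 = 0.1026 mg/L.

0.103 mg/L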